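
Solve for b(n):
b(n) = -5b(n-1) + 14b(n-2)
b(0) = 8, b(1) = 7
Characteristic equation: x² + 5x - 14 = 0, which factors as (x - (-7))(x - (2)) = 0.
Roots r₁ = -7, r₂ = 2 (distinct).
General solution: b(n) = A·(-7)^n + B·(2)^n.
From b(0) = 8: A + B = 8.
From b(1) = 7: -7A + 2B = 7.
Solving: A = 1, B = 7.
So b(n) = \left(-7\right)^{n} + 7 \cdot 2^{n}.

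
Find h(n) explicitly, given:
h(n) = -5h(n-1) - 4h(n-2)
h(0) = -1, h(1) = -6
Characteristic equation: x² + 5x + 4 = 0, which factors as (x - (-1))(x - (-4)) = 0.
Roots r₁ = -1, r₂ = -4 (distinct).
General solution: h(n) = A·(-1)^n + B·(-4)^n.
From h(0) = -1: A + B = -1.
From h(1) = -6: -A - 4B = -6.
Solving: A = - \frac{10}{3}, B = \frac{7}{3}.
So h(n) = - \frac{10 \left(-1\right)^{n}}{3} + \frac{7 \left(-4\right)^{n}}{3}.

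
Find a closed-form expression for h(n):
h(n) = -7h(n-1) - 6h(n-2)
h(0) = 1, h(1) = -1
Characteristic equation: x² + 7x + 6 = 0, which factors as (x - (-1))(x - (-6)) = 0.
Roots r₁ = -1, r₂ = -6 (distinct).
General solution: h(n) = A·(-1)^n + B·(-6)^n.
From h(0) = 1: A + B = 1.
From h(1) = -1: -A - 6B = -1.
Solving: A = 1, B = 0.
So h(n) = \left(-1\right)^{n}.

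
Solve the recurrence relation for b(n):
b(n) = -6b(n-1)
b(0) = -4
This is a homogeneous first-order recurrence with ratio -6.
By induction b(n) = b(0) · (-6)^n = - 4 \left(-6\right)^{n}.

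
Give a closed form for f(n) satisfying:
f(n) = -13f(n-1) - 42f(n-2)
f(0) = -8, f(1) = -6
Characteristic equation: x² + 13x + 42 = 0, which factors as (x - (-7))(x - (-6)) = 0.
Roots r₁ = -7, r₂ = -6 (distinct).
General solution: f(n) = A·(-7)^n + B·(-6)^n.
From f(0) = -8: A + B = -8.
From f(1) = -6: -7A - 6B = -6.
Solving: A = 54, B = -62.
So f(n) = - 62 \left(-6\right)^{n} + 54 \left(-7\right)^{n}.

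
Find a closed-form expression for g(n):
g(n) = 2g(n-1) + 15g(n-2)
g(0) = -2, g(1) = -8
Characteristic equation: x² - 2x - 15 = 0, which factors as (x - (-3))(x - (5)) = 0.
Roots r₁ = -3, r₂ = 5 (distinct).
General solution: g(n) = A·(-3)^n + B·(5)^n.
From g(0) = -2: A + B = -2.
From g(1) = -8: -3A + 5B = -8.
Solving: A = - \frac{1}{4}, B = - \frac{7}{4}.
So g(n) = - \frac{\left(-3\right)^{n}}{4} - \frac{7 \cdot 5^{n}}{4}.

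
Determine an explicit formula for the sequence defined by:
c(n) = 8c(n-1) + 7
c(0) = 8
First-order linear non-homogeneous.
Homogeneous solution: c_h(n) = A·(8)^n.
Try constant particular solution c_p = K: K = 8K + 7 ⇒ K = -1.
General: c(n) = A·(8)^n - 1.
Apply c(0) = 8: A - 1 = 8 ⇒ A = 9.
So c(n) = 9 \cdot 8^{n} - 1.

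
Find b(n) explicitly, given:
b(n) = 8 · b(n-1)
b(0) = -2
Pure geometric recurrence with ratio 8.
By induction b(n) = b(0) · (8)^n = - 2 \cdot 8^{n}.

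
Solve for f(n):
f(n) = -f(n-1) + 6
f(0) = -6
First-order linear non-homogeneous.
Homogeneous solution: f_h(n) = A·(-1)^n.
Try constant particular solution f_p = K: K = -K + 6 ⇒ K = 3.
General: f(n) = A·(-1)^n + 3.
Apply f(0) = -6: A + 3 = -6 ⇒ A = -9.
So f(n) = 3 - 9 \left(-1\right)^{n}.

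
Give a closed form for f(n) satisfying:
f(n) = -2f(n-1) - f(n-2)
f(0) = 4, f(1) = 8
Characteristic equation: x² + 2x + 1 = 0, which is (x - (-1))².
Repeated root r = -1.
General solution: f(n) = (A + Bn)·(-1)^n.
From f(0) = 4: A = 4.
From f(1) = 8: (A + B)·(-1) = 8 ⇒ B = -12.
So f(n) = \left(4 - 12 n\right) \cdot (-1)^n.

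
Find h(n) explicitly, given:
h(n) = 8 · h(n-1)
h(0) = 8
Pure geometric recurrence with ratio 8.
By induction h(n) = h(0) · (8)^n = 8 \cdot 8^{n}.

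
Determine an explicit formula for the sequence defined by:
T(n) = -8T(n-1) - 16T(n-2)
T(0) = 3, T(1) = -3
Characteristic equation: x² + 8x + 16 = 0, which is (x - (-4))².
Repeated root r = -4.
General solution: T(n) = (A + Bn)·(-4)^n.
From T(0) = 3: A = 3.
From T(1) = -3: (A + B)·(-4) = -3 ⇒ B = - \frac{9}{4}.
So T(n) = \left(3 - \frac{9 n}{4}\right) \cdot (-4)^n.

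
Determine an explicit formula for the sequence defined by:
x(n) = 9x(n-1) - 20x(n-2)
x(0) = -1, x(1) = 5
Characteristic equation: x² - 9x + 20 = 0, which factors as (x - (5))(x - (4)) = 0.
Roots r₁ = 5, r₂ = 4 (distinct).
General solution: x(n) = A·(5)^n + B·(4)^n.
From x(0) = -1: A + B = -1.
From x(1) = 5: 5A + 4B = 5.
Solving: A = 9, B = -10.
So x(n) = - 10 \cdot 4^{n} + 9 \cdot 5^{n}.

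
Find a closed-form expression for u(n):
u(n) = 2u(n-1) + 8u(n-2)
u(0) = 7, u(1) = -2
Characteristic equation: x² - 2x - 8 = 0, which factors as (x - (4))(x - (-2)) = 0.
Roots r₁ = 4, r₂ = -2 (distinct).
General solution: u(n) = A·(4)^n + B·(-2)^n.
From u(0) = 7: A + B = 7.
From u(1) = -2: 4A - 2B = -2.
Solving: A = 2, B = 5.
So u(n) = 5 \left(-2\right)^{n} + 2 \cdot 4^{n}.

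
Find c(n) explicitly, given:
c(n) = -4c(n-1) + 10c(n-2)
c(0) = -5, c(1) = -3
Characteristic equation: x² + 4x - 10 = 0.
Discriminant Δ = (-4)² + 4·(10) = 56.
Roots r₁,₂ = (-4 ± √56)/2, so r₁ = -2 + \sqrt{14}, r₂ = - \sqrt{14} - 2.
General solution: c(n) = A·r₁^n + B·r₂^n.
From the initial conditions, A + B = -5 and r₁A + r₂B = -3.
Since r₁ - r₂ = √56: A = (-3 - (-5)r₂)/√56 = - \frac{5}{2} - \frac{13 \sqrt{14}}{28}, and B = -5 - A = - \frac{5}{2} + \frac{13 \sqrt{14}}{28}.
So c(n) = \left(- \frac{5}{2} - \frac{13 \sqrt{14}}{28}\right)\left(-2 + \sqrt{14}\right)^n + \left(- \frac{5}{2} + \frac{13 \sqrt{14}}{28}\right)\left(- \sqrt{14} - 2\right)^n.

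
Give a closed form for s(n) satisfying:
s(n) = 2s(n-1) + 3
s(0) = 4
First-order linear non-homogeneous.
Homogeneous solution: s_h(n) = A·(2)^n.
Try constant particular solution s_p = K: K = 2K + 3 ⇒ K = -3.
General: s(n) = A·(2)^n - 3.
Apply s(0) = 4: A - 3 = 4 ⇒ A = 7.
So s(n) = 7 \cdot 2^{n} - 3.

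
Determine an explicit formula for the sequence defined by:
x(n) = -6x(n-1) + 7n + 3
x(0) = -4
First-order linear with linear forcing.
Homogeneous solution: x_h(n) = A·(-6)^n.
Try particular x_p(n) = pn + q. Substituting:
  pn + q = -6(p(n-1) + q) + 7n + 3.
Matching the n-coefficient: p = -6p + 7 ⇒ p = 1.
Matching constants: q = 6p - 6q + 3 ⇒ q = \frac{9}{7}.
General: x(n) = A·(-6)^n + n + \frac{9}{7}.
Apply x(0) = -4: A + \frac{9}{7} = -4 ⇒ A = - \frac{37}{7}.
So x(n) = - \frac{37 \left(-6\right)^{n}}{7} + n + \frac{9}{7}.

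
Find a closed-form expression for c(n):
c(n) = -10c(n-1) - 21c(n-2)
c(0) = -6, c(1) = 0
Characteristic equation: x² + 10x + 21 = 0, which factors as (x - (-3))(x - (-7)) = 0.
Roots r₁ = -3, r₂ = -7 (distinct).
General solution: c(n) = A·(-3)^n + B·(-7)^n.
From c(0) = -6: A + B = -6.
From c(1) = 0: -3A - 7B = 0.
Solving: A = - \frac{21}{2}, B = \frac{9}{2}.
So c(n) = - \frac{21 \left(-3\right)^{n}}{2} + \frac{9 \left(-7\right)^{n}}{2}.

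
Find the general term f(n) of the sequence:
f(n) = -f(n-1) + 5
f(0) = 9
First-order linear non-homogeneous.
Homogeneous solution: f_h(n) = A·(-1)^n.
Try constant particular solution f_p = K: K = -K + 5 ⇒ K = \frac{5}{2}.
General: f(n) = A·(-1)^n + \frac{5}{2}.
Apply f(0) = 9: A + \frac{5}{2} = 9 ⇒ A = \frac{13}{2}.
So f(n) = \frac{13 \left(-1\right)^{n}}{2} + \frac{5}{2}.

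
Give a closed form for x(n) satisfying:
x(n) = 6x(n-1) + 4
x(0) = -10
First-order linear non-homogeneous.
Homogeneous solution: x_h(n) = A·(6)^n.
Try constant particular solution x_p = K: K = 6K + 4 ⇒ K = - \frac{4}{5}.
General: x(n) = A·(6)^n - \frac{4}{5}.
Apply x(0) = -10: A - \frac{4}{5} = -10 ⇒ A = - \frac{46}{5}.
So x(n) = - \frac{46 \cdot 6^{n}}{5} - \frac{4}{5}.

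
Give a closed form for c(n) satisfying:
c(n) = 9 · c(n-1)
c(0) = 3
Pure geometric recurrence with ratio 9.
By induction c(n) = c(0) · (9)^n = 3 \cdot 9^{n}.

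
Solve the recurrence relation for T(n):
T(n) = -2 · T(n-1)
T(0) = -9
Pure geometric recurrence with ratio -2.
By induction T(n) = T(0) · (-2)^n = - 9 \left(-2\right)^{n}.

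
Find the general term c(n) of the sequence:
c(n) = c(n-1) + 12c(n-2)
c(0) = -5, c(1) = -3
Characteristic equation: x² - x - 12 = 0, which factors as (x - (-3))(x - (4)) = 0.
Roots r₁ = -3, r₂ = 4 (distinct).
General solution: c(n) = A·(-3)^n + B·(4)^n.
From c(0) = -5: A + B = -5.
From c(1) = -3: -3A + 4B = -3.
Solving: A = - \frac{17}{7}, B = - \frac{18}{7}.
So c(n) = - \frac{17 \left(-3\right)^{n}}{7} - \frac{18 \cdot 4^{n}}{7}.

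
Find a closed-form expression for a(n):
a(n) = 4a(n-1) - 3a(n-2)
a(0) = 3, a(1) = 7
Characteristic equation: x² - 4x + 3 = 0, which factors as (x - (3))(x - (1)) = 0.
Roots r₁ = 3, r₂ = 1 (distinct).
General solution: a(n) = A·(3)^n + B·(1)^n.
From a(0) = 3: A + B = 3.
From a(1) = 7: 3A + B = 7.
Solving: A = 2, B = 1.
So a(n) = 2 \cdot 3^{n} + 1.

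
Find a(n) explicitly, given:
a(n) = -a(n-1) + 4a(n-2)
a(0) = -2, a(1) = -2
Characteristic equation: x² + x - 4 = 0.
Discriminant Δ = (-1)² + 4·(4) = 17.
Roots r₁,₂ = (-1 ± √17)/2, so r₁ = - \frac{1}{2} + \frac{\sqrt{17}}{2}, r₂ = - \frac{\sqrt{17}}{2} - \frac{1}{2}.
General solution: a(n) = A·r₁^n + B·r₂^n.
From the initial conditions, A + B = -2 and r₁A + r₂B = -2.
Since r₁ - r₂ = √17: A = (-2 - (-2)r₂)/√17 = -1 - \frac{3 \sqrt{17}}{17}, and B = -2 - A = -1 + \frac{3 \sqrt{17}}{17}.
So a(n) = \left(-1 - \frac{3 \sqrt{17}}{17}\right)\left(- \frac{1}{2} + \frac{\sqrt{17}}{2}\right)^n + \left(-1 + \frac{3 \sqrt{17}}{17}\right)\left(- \frac{\sqrt{17}}{2} - \frac{1}{2}\right)^n.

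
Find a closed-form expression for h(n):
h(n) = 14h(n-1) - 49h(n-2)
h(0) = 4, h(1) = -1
Characteristic equation: x² - 14x + 49 = 0, which is (x - (7))².
Repeated root r = 7.
General solution: h(n) = (A + Bn)·(7)^n.
From h(0) = 4: A = 4.
From h(1) = -1: (A + B)·(7) = -1 ⇒ B = - \frac{29}{7}.
So h(n) = \left(4 - \frac{29 n}{7}\right) \cdot (7)^n.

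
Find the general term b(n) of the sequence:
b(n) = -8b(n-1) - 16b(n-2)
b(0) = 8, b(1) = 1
Characteristic equation: x² + 8x + 16 = 0, which is (x - (-4))².
Repeated root r = -4.
General solution: b(n) = (A + Bn)·(-4)^n.
From b(0) = 8: A = 8.
From b(1) = 1: (A + B)·(-4) = 1 ⇒ B = - \frac{33}{4}.
So b(n) = \left(8 - \frac{33 n}{4}\right) \cdot (-4)^n.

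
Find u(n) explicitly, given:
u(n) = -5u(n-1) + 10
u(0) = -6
First-order linear non-homogeneous.
Homogeneous solution: u_h(n) = A·(-5)^n.
Try constant particular solution u_p = K: K = -5K + 10 ⇒ K = \frac{5}{3}.
General: u(n) = A·(-5)^n + \frac{5}{3}.
Apply u(0) = -6: A + \frac{5}{3} = -6 ⇒ A = - \frac{23}{3}.
So u(n) = \frac{5}{3} - \frac{23 \left(-5\right)^{n}}{3}.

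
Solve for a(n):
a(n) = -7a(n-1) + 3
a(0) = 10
First-order linear non-homogeneous.
Homogeneous solution: a_h(n) = A·(-7)^n.
Try constant particular solution a_p = K: K = -7K + 3 ⇒ K = \frac{3}{8}.
General: a(n) = A·(-7)^n + \frac{3}{8}.
Apply a(0) = 10: A + \frac{3}{8} = 10 ⇒ A = \frac{77}{8}.
So a(n) = \frac{77 \left(-7\right)^{n}}{8} + \frac{3}{8}.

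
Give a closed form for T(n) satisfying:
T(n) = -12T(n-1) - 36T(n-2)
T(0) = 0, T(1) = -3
Characteristic equation: x² + 12x + 36 = 0, which is (x - (-6))².
Repeated root r = -6.
General solution: T(n) = (A + Bn)·(-6)^n.
From T(0) = 0: A = 0.
From T(1) = -3: (A + B)·(-6) = -3 ⇒ B = \frac{1}{2}.
So T(n) = \left(\frac{n}{2}\right) \cdot (-6)^n.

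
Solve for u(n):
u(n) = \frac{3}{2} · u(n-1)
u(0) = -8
Pure geometric recurrence with ratio \frac{3}{2}.
By induction u(n) = u(0) · (\frac{3}{2})^n = - 8 \left(\frac{3}{2}\right)^{n}.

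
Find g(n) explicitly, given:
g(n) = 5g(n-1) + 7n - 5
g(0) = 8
First-order linear with linear forcing.
Homogeneous solution: g_h(n) = A·(5)^n.
Try particular g_p(n) = pn + q. Substituting:
  pn + q = 5(p(n-1) + q) + 7n - 5.
Matching the n-coefficient: p = 5p + 7 ⇒ p = - \frac{7}{4}.
Matching constants: q = -5p + 5q - 5 ⇒ q = - \frac{15}{16}.
General: g(n) = A·(5)^n - \frac{7 n}{4} - \frac{15}{16}.
Apply g(0) = 8: A - \frac{15}{16} = 8 ⇒ A = \frac{143}{16}.
So g(n) = \frac{143 \cdot 5^{n}}{16} - \frac{7 n}{4} - \frac{15}{16}.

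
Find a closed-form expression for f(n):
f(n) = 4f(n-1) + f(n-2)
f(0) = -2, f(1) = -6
Characteristic equation: x² - 4x - 1 = 0.
Discriminant Δ = (4)² + 4·(1) = 20.
Roots r₁,₂ = (4 ± √20)/2, so r₁ = 2 + \sqrt{5}, r₂ = 2 - \sqrt{5}.
General solution: f(n) = A·r₁^n + B·r₂^n.
From the initial conditions, A + B = -2 and r₁A + r₂B = -6.
Since r₁ - r₂ = √20: A = (-6 - (-2)r₂)/√20 = -1 - \frac{\sqrt{5}}{5}, and B = -2 - A = -1 + \frac{\sqrt{5}}{5}.
So f(n) = \left(-1 - \frac{\sqrt{5}}{5}\right)\left(2 + \sqrt{5}\right)^n + \left(-1 + \frac{\sqrt{5}}{5}\right)\left(2 - \sqrt{5}\right)^n.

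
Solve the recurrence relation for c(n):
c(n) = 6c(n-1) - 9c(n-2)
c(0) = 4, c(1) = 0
Characteristic equation: x² - 6x + 9 = 0, which is (x - (3))².
Repeated root r = 3.
General solution: c(n) = (A + Bn)·(3)^n.
From c(0) = 4: A = 4.
From c(1) = 0: (A + B)·(3) = 0 ⇒ B = -4.
So c(n) = \left(4 - 4 n\right) \cdot (3)^n.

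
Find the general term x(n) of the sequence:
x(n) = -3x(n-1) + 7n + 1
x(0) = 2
First-order linear with linear forcing.
Homogeneous solution: x_h(n) = A·(-3)^n.
Try particular x_p(n) = pn + q. Substituting:
  pn + q = -3(p(n-1) + q) + 7n + 1.
Matching the n-coefficient: p = -3p + 7 ⇒ p = \frac{7}{4}.
Matching constants: q = 3p - 3q + 1 ⇒ q = \frac{25}{16}.
General: x(n) = A·(-3)^n + \frac{7 n}{4} + \frac{25}{16}.
Apply x(0) = 2: A + \frac{25}{16} = 2 ⇒ A = \frac{7}{16}.
So x(n) = \frac{7 \left(-3\right)^{n}}{16} + \frac{7 n}{4} + \frac{25}{16}.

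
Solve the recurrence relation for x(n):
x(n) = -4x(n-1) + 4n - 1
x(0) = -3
First-order linear with linear forcing.
Homogeneous solution: x_h(n) = A·(-4)^n.
Try particular x_p(n) = pn + q. Substituting:
  pn + q = -4(p(n-1) + q) + 4n - 1.
Matching the n-coefficient: p = -4p + 4 ⇒ p = \frac{4}{5}.
Matching constants: q = 4p - 4q - 1 ⇒ q = \frac{11}{25}.
General: x(n) = A·(-4)^n + \frac{4 n}{5} + \frac{11}{25}.
Apply x(0) = -3: A + \frac{11}{25} = -3 ⇒ A = - \frac{86}{25}.
So x(n) = - \frac{86 \left(-4\right)^{n}}{25} + \frac{4 n}{5} + \frac{11}{25}.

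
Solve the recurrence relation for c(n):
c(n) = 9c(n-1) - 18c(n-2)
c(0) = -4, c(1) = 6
Characteristic equation: x² - 9x + 18 = 0, which factors as (x - (3))(x - (6)) = 0.
Roots r₁ = 3, r₂ = 6 (distinct).
General solution: c(n) = A·(3)^n + B·(6)^n.
From c(0) = -4: A + B = -4.
From c(1) = 6: 3A + 6B = 6.
Solving: A = -10, B = 6.
So c(n) = - 10 \cdot 3^{n} + 6 \cdot 6^{n}.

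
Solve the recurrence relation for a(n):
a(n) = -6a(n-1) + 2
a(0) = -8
First-order linear non-homogeneous.
Homogeneous solution: a_h(n) = A·(-6)^n.
Try constant particular solution a_p = K: K = -6K + 2 ⇒ K = \frac{2}{7}.
General: a(n) = A·(-6)^n + \frac{2}{7}.
Apply a(0) = -8: A + \frac{2}{7} = -8 ⇒ A = - \frac{58}{7}.
So a(n) = \frac{2}{7} - \frac{58 \left(-6\right)^{n}}{7}.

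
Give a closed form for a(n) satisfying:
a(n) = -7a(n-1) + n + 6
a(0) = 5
First-order linear with linear forcing.
Homogeneous solution: a_h(n) = A·(-7)^n.
Try particular a_p(n) = pn + q. Substituting:
  pn + q = -7(p(n-1) + q) + n + 6.
Matching the n-coefficient: p = -7p + 1 ⇒ p = \frac{1}{8}.
Matching constants: q = 7p - 7q + 6 ⇒ q = \frac{55}{64}.
General: a(n) = A·(-7)^n + \frac{n}{8} + \frac{55}{64}.
Apply a(0) = 5: A + \frac{55}{64} = 5 ⇒ A = \frac{265}{64}.
So a(n) = \frac{265 \left(-7\right)^{n}}{64} + \frac{n}{8} + \frac{55}{64}.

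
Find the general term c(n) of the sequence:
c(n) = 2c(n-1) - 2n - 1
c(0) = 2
First-order linear with linear forcing.
Homogeneous solution: c_h(n) = A·(2)^n.
Try particular c_p(n) = pn + q. Substituting:
  pn + q = 2(p(n-1) + q) - 2n - 1.
Matching the n-coefficient: p = 2p - 2 ⇒ p = 2.
Matching constants: q = -2p + 2q - 1 ⇒ q = 5.
General: c(n) = A·(2)^n + 2 n + 5.
Apply c(0) = 2: A + 5 = 2 ⇒ A = -3.
So c(n) = - 3 \cdot 2^{n} + 2 n + 5.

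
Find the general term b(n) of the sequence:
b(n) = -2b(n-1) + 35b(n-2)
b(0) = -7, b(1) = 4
Characteristic equation: x² + 2x - 35 = 0, which factors as (x - (-7))(x - (5)) = 0.
Roots r₁ = -7, r₂ = 5 (distinct).
General solution: b(n) = A·(-7)^n + B·(5)^n.
From b(0) = -7: A + B = -7.
From b(1) = 4: -7A + 5B = 4.
Solving: A = - \frac{13}{4}, B = - \frac{15}{4}.
So b(n) = - \frac{13 \left(-7\right)^{n}}{4} - \frac{15 \cdot 5^{n}}{4}.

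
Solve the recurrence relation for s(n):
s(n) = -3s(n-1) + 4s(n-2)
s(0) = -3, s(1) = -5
Characteristic equation: x² + 3x - 4 = 0, which factors as (x - (1))(x - (-4)) = 0.
Roots r₁ = 1, r₂ = -4 (distinct).
General solution: s(n) = A·(1)^n + B·(-4)^n.
From s(0) = -3: A + B = -3.
From s(1) = -5: A - 4B = -5.
Solving: A = - \frac{17}{5}, B = \frac{2}{5}.
So s(n) = \frac{2 \left(-4\right)^{n}}{5} - \frac{17}{5}.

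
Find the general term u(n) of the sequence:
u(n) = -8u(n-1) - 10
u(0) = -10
First-order linear non-homogeneous.
Homogeneous solution: u_h(n) = A·(-8)^n.
Try constant particular solution u_p = K: K = -8K - 10 ⇒ K = - \frac{10}{9}.
General: u(n) = A·(-8)^n - \frac{10}{9}.
Apply u(0) = -10: A - \frac{10}{9} = -10 ⇒ A = - \frac{80}{9}.
So u(n) = - \frac{80 \left(-8\right)^{n}}{9} - \frac{10}{9}.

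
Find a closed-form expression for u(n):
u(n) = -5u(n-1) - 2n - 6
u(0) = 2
First-order linear with linear forcing.
Homogeneous solution: u_h(n) = A·(-5)^n.
Try particular u_p(n) = pn + q. Substituting:
  pn + q = -5(p(n-1) + q) - 2n - 6.
Matching the n-coefficient: p = -5p - 2 ⇒ p = - \frac{1}{3}.
Matching constants: q = 5p - 5q - 6 ⇒ q = - \frac{23}{18}.
General: u(n) = A·(-5)^n - \frac{n}{3} - \frac{23}{18}.
Apply u(0) = 2: A - \frac{23}{18} = 2 ⇒ A = \frac{59}{18}.
So u(n) = \frac{59 \left(-5\right)^{n}}{18} - \frac{n}{3} - \frac{23}{18}.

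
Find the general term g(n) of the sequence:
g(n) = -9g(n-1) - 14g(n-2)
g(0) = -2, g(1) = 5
Characteristic equation: x² + 9x + 14 = 0, which factors as (x - (-7))(x - (-2)) = 0.
Roots r₁ = -7, r₂ = -2 (distinct).
General solution: g(n) = A·(-7)^n + B·(-2)^n.
From g(0) = -2: A + B = -2.
From g(1) = 5: -7A - 2B = 5.
Solving: A = - \frac{1}{5}, B = - \frac{9}{5}.
So g(n) = - \frac{9 \left(-2\right)^{n}}{5} - \frac{\left(-7\right)^{n}}{5}.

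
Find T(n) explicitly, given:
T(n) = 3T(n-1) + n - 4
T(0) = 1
First-order linear with linear forcing.
Homogeneous solution: T_h(n) = A·(3)^n.
Try particular T_p(n) = pn + q. Substituting:
  pn + q = 3(p(n-1) + q) + n - 4.
Matching the n-coefficient: p = 3p + 1 ⇒ p = - \frac{1}{2}.
Matching constants: q = -3p + 3q - 4 ⇒ q = \frac{5}{4}.
General: T(n) = A·(3)^n - \frac{n}{2} + \frac{5}{4}.
Apply T(0) = 1: A + \frac{5}{4} = 1 ⇒ A = - \frac{1}{4}.
So T(n) = - \frac{3^{n}}{4} - \frac{n}{2} + \frac{5}{4}.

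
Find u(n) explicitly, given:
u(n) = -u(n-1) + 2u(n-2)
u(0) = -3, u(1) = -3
Characteristic equation: x² + x - 2 = 0, which factors as (x - (1))(x - (-2)) = 0.
Roots r₁ = 1, r₂ = -2 (distinct).
General solution: u(n) = A·(1)^n + B·(-2)^n.
From u(0) = -3: A + B = -3.
From u(1) = -3: A - 2B = -3.
Solving: A = -3, B = 0.
So u(n) = -3.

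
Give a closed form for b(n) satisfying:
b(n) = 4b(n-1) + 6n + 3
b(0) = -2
First-order linear with linear forcing.
Homogeneous solution: b_h(n) = A·(4)^n.
Try particular b_p(n) = pn + q. Substituting:
  pn + q = 4(p(n-1) + q) + 6n + 3.
Matching the n-coefficient: p = 4p + 6 ⇒ p = -2.
Matching constants: q = -4p + 4q + 3 ⇒ q = - \frac{11}{3}.
General: b(n) = A·(4)^n - 2 n - \frac{11}{3}.
Apply b(0) = -2: A - \frac{11}{3} = -2 ⇒ A = \frac{5}{3}.
So b(n) = \frac{5 \cdot 4^{n}}{3} - 2 n - \frac{11}{3}.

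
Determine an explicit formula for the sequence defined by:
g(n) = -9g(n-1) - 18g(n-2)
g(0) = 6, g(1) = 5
Characteristic equation: x² + 9x + 18 = 0, which factors as (x - (-3))(x - (-6)) = 0.
Roots r₁ = -3, r₂ = -6 (distinct).
General solution: g(n) = A·(-3)^n + B·(-6)^n.
From g(0) = 6: A + B = 6.
From g(1) = 5: -3A - 6B = 5.
Solving: A = \frac{41}{3}, B = - \frac{23}{3}.
So g(n) = \frac{41 \left(-3\right)^{n}}{3} - \frac{23 \left(-6\right)^{n}}{3}.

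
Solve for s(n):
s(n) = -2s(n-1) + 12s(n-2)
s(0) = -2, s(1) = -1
Characteristic equation: x² + 2x - 12 = 0.
Discriminant Δ = (-2)² + 4·(12) = 52.
Roots r₁,₂ = (-2 ± √52)/2, so r₁ = -1 + \sqrt{13}, r₂ = - \sqrt{13} - 1.
General solution: s(n) = A·r₁^n + B·r₂^n.
From the initial conditions, A + B = -2 and r₁A + r₂B = -1.
Since r₁ - r₂ = √52: A = (-1 - (-2)r₂)/√52 = -1 - \frac{3 \sqrt{13}}{26}, and B = -2 - A = -1 + \frac{3 \sqrt{13}}{26}.
So s(n) = \left(-1 - \frac{3 \sqrt{13}}{26}\right)\left(-1 + \sqrt{13}\right)^n + \left(-1 + \frac{3 \sqrt{13}}{26}\right)\left(- \sqrt{13} - 1\right)^n.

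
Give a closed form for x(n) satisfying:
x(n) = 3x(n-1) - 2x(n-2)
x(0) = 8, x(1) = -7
Characteristic equation: x² - 3x + 2 = 0, which factors as (x - (2))(x - (1)) = 0.
Roots r₁ = 2, r₂ = 1 (distinct).
General solution: x(n) = A·(2)^n + B·(1)^n.
From x(0) = 8: A + B = 8.
From x(1) = -7: 2A + B = -7.
Solving: A = -15, B = 23.
So x(n) = 23 - 15 \cdot 2^{n}.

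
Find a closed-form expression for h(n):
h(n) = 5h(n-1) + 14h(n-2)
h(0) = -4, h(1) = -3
Characteristic equation: x² - 5x - 14 = 0, which factors as (x - (7))(x - (-2)) = 0.
Roots r₁ = 7, r₂ = -2 (distinct).
General solution: h(n) = A·(7)^n + B·(-2)^n.
From h(0) = -4: A + B = -4.
From h(1) = -3: 7A - 2B = -3.
Solving: A = - \frac{11}{9}, B = - \frac{25}{9}.
So h(n) = - \frac{25 \left(-2\right)^{n}}{9} - \frac{11 \cdot 7^{n}}{9}.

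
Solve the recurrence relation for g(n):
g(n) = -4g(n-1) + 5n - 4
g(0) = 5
First-order linear with linear forcing.
Homogeneous solution: g_h(n) = A·(-4)^n.
Try particular g_p(n) = pn + q. Substituting:
  pn + q = -4(p(n-1) + q) + 5n - 4.
Matching the n-coefficient: p = -4p + 5 ⇒ p = 1.
Matching constants: q = 4p - 4q - 4 ⇒ q = 0.
General: g(n) = A·(-4)^n + n + 0.
Apply g(0) = 5: A + 0 = 5 ⇒ A = 5.
So g(n) = 5 \left(-4\right)^{n} + n.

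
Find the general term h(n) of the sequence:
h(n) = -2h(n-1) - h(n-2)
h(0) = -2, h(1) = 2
Characteristic equation: x² + 2x + 1 = 0, which is (x - (-1))².
Repeated root r = -1.
General solution: h(n) = (A + Bn)·(-1)^n.
From h(0) = -2: A = -2.
From h(1) = 2: (A + B)·(-1) = 2 ⇒ B = 0.
So h(n) = \left(-2\right) \cdot (-1)^n.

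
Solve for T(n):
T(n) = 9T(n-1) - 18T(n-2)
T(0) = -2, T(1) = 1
Characteristic equation: x² - 9x + 18 = 0, which factors as (x - (3))(x - (6)) = 0.
Roots r₁ = 3, r₂ = 6 (distinct).
General solution: T(n) = A·(3)^n + B·(6)^n.
From T(0) = -2: A + B = -2.
From T(1) = 1: 3A + 6B = 1.
Solving: A = - \frac{13}{3}, B = \frac{7}{3}.
So T(n) = - \frac{13 \cdot 3^{n}}{3} + \frac{7 \cdot 6^{n}}{3}.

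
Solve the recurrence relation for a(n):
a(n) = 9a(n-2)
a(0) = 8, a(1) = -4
Characteristic equation: x² - 9 = 0, which factors as (x - (3))(x - (-3)) = 0.
Roots r₁ = 3, r₂ = -3 (distinct).
General solution: a(n) = A·(3)^n + B·(-3)^n.
From a(0) = 8: A + B = 8.
From a(1) = -4: 3A - 3B = -4.
Solving: A = \frac{10}{3}, B = \frac{14}{3}.
So a(n) = \frac{14 \left(-3\right)^{n}}{3} + \frac{10 \cdot 3^{n}}{3}.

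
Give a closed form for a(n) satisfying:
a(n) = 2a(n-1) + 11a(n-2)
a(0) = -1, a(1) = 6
Characteristic equation: x² - 2x - 11 = 0.
Discriminant Δ = (2)² + 4·(11) = 48.
Roots r₁,₂ = (2 ± √48)/2, so r₁ = 1 + 2 \sqrt{3}, r₂ = 1 - 2 \sqrt{3}.
General solution: a(n) = A·r₁^n + B·r₂^n.
From the initial conditions, A + B = -1 and r₁A + r₂B = 6.
Since r₁ - r₂ = √48: A = (6 - (-1)r₂)/√48 = - \frac{1}{2} + \frac{7 \sqrt{3}}{12}, and B = -1 - A = - \frac{7 \sqrt{3}}{12} - \frac{1}{2}.
So a(n) = \left(- \frac{1}{2} + \frac{7 \sqrt{3}}{12}\right)\left(1 + 2 \sqrt{3}\right)^n + \left(- \frac{7 \sqrt{3}}{12} - \frac{1}{2}\right)\left(1 - 2 \sqrt{3}\right)^n.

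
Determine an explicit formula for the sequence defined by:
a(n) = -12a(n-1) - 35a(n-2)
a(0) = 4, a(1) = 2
Characteristic equation: x² + 12x + 35 = 0, which factors as (x - (-5))(x - (-7)) = 0.
Roots r₁ = -5, r₂ = -7 (distinct).
General solution: a(n) = A·(-5)^n + B·(-7)^n.
From a(0) = 4: A + B = 4.
From a(1) = 2: -5A - 7B = 2.
Solving: A = 15, B = -11.
So a(n) = 15 \left(-5\right)^{n} - 11 \left(-7\right)^{n}.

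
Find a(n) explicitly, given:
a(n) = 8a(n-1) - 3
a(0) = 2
First-order linear non-homogeneous.
Homogeneous solution: a_h(n) = A·(8)^n.
Try constant particular solution a_p = K: K = 8K - 3 ⇒ K = \frac{3}{7}.
General: a(n) = A·(8)^n + \frac{3}{7}.
Apply a(0) = 2: A + \frac{3}{7} = 2 ⇒ A = \frac{11}{7}.
So a(n) = \frac{11 \cdot 8^{n}}{7} + \frac{3}{7}.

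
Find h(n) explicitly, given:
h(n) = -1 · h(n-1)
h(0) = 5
Pure geometric recurrence with ratio -1.
By induction h(n) = h(0) · (-1)^n = 5 \left(-1\right)^{n}.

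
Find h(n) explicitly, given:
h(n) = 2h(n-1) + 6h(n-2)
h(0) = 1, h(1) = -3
Characteristic equation: x² - 2x - 6 = 0.
Discriminant Δ = (2)² + 4·(6) = 28.
Roots r₁,₂ = (2 ± √28)/2, so r₁ = 1 + \sqrt{7}, r₂ = 1 - \sqrt{7}.
General solution: h(n) = A·r₁^n + B·r₂^n.
From the initial conditions, A + B = 1 and r₁A + r₂B = -3.
Since r₁ - r₂ = √28: A = (-3 - (1)r₂)/√28 = \frac{1}{2} - \frac{2 \sqrt{7}}{7}, and B = 1 - A = \frac{1}{2} + \frac{2 \sqrt{7}}{7}.
So h(n) = \left(\frac{1}{2} - \frac{2 \sqrt{7}}{7}\right)\left(1 + \sqrt{7}\right)^n + \left(\frac{1}{2} + \frac{2 \sqrt{7}}{7}\right)\left(1 - \sqrt{7}\right)^n.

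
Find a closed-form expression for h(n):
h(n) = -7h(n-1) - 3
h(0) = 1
First-order linear non-homogeneous.
Homogeneous solution: h_h(n) = A·(-7)^n.
Try constant particular solution h_p = K: K = -7K - 3 ⇒ K = - \frac{3}{8}.
General: h(n) = A·(-7)^n - \frac{3}{8}.
Apply h(0) = 1: A - \frac{3}{8} = 1 ⇒ A = \frac{11}{8}.
So h(n) = \frac{11 \left(-7\right)^{n}}{8} - \frac{3}{8}.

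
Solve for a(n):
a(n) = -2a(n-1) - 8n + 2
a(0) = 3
First-order linear with linear forcing.
Homogeneous solution: a_h(n) = A·(-2)^n.
Try particular a_p(n) = pn + q. Substituting:
  pn + q = -2(p(n-1) + q) - 8n + 2.
Matching the n-coefficient: p = -2p - 8 ⇒ p = - \frac{8}{3}.
Matching constants: q = 2p - 2q + 2 ⇒ q = - \frac{10}{9}.
General: a(n) = A·(-2)^n - \frac{8 n}{3} - \frac{10}{9}.
Apply a(0) = 3: A - \frac{10}{9} = 3 ⇒ A = \frac{37}{9}.
So a(n) = \frac{37 \left(-2\right)^{n}}{9} - \frac{8 n}{3} - \frac{10}{9}.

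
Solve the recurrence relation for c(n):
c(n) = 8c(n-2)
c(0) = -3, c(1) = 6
Characteristic equation: x² - 8 = 0.
Discriminant Δ = (0)² + 4·(8) = 32.
Roots r₁,₂ = (0 ± √32)/2, so r₁ = 2 \sqrt{2}, r₂ = - 2 \sqrt{2}.
General solution: c(n) = A·r₁^n + B·r₂^n.
From the initial conditions, A + B = -3 and r₁A + r₂B = 6.
Since r₁ - r₂ = √32: A = (6 - (-3)r₂)/√32 = - \frac{3}{2} + \frac{3 \sqrt{2}}{4}, and B = -3 - A = - \frac{3}{2} - \frac{3 \sqrt{2}}{4}.
So c(n) = \left(- \frac{3}{2} + \frac{3 \sqrt{2}}{4}\right)\left(2 \sqrt{2}\right)^n + \left(- \frac{3}{2} - \frac{3 \sqrt{2}}{4}\right)\left(- 2 \sqrt{2}\right)^n.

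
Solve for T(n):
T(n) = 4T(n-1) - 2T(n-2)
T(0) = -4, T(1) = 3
Characteristic equation: x² - 4x + 2 = 0.
Discriminant Δ = (4)² + 4·(-2) = 8.
Roots r₁,₂ = (4 ± √8)/2, so r₁ = \sqrt{2} + 2, r₂ = 2 - \sqrt{2}.
General solution: T(n) = A·r₁^n + B·r₂^n.
From the initial conditions, A + B = -4 and r₁A + r₂B = 3.
Since r₁ - r₂ = √8: A = (3 - (-4)r₂)/√8 = -2 + \frac{11 \sqrt{2}}{4}, and B = -4 - A = - \frac{11 \sqrt{2}}{4} - 2.
So T(n) = \left(-2 + \frac{11 \sqrt{2}}{4}\right)\left(\sqrt{2} + 2\right)^n + \left(- \frac{11 \sqrt{2}}{4} - 2\right)\left(2 - \sqrt{2}\right)^n.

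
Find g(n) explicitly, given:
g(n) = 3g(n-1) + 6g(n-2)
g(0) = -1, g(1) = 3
Characteristic equation: x² - 3x - 6 = 0.
Discriminant Δ = (3)² + 4·(6) = 33.
Roots r₁,₂ = (3 ± √33)/2, so r₁ = \frac{3}{2} + \frac{\sqrt{33}}{2}, r₂ = \frac{3}{2} - \frac{\sqrt{33}}{2}.
General solution: g(n) = A·r₁^n + B·r₂^n.
From the initial conditions, A + B = -1 and r₁A + r₂B = 3.
Since r₁ - r₂ = √33: A = (3 - (-1)r₂)/√33 = - \frac{1}{2} + \frac{3 \sqrt{33}}{22}, and B = -1 - A = - \frac{3 \sqrt{33}}{22} - \frac{1}{2}.
So g(n) = \left(- \frac{1}{2} + \frac{3 \sqrt{33}}{22}\right)\left(\frac{3}{2} + \frac{\sqrt{33}}{2}\right)^n + \left(- \frac{3 \sqrt{33}}{22} - \frac{1}{2}\right)\left(\frac{3}{2} - \frac{\sqrt{33}}{2}\right)^n.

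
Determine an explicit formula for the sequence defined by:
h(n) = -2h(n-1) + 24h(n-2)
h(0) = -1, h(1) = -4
Characteristic equation: x² + 2x - 24 = 0, which factors as (x - (4))(x - (-6)) = 0.
Roots r₁ = 4, r₂ = -6 (distinct).
General solution: h(n) = A·(4)^n + B·(-6)^n.
From h(0) = -1: A + B = -1.
From h(1) = -4: 4A - 6B = -4.
Solving: A = -1, B = 0.
So h(n) = - 4^{n}.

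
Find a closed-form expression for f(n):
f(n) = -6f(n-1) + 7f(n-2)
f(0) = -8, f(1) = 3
Characteristic equation: x² + 6x - 7 = 0, which factors as (x - (1))(x - (-7)) = 0.
Roots r₁ = 1, r₂ = -7 (distinct).
General solution: f(n) = A·(1)^n + B·(-7)^n.
From f(0) = -8: A + B = -8.
From f(1) = 3: A - 7B = 3.
Solving: A = - \frac{53}{8}, B = - \frac{11}{8}.
So f(n) = - \frac{11 \left(-7\right)^{n}}{8} - \frac{53}{8}.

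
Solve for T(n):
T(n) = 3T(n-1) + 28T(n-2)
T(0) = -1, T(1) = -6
Characteristic equation: x² - 3x - 28 = 0, which factors as (x - (-4))(x - (7)) = 0.
Roots r₁ = -4, r₂ = 7 (distinct).
General solution: T(n) = A·(-4)^n + B·(7)^n.
From T(0) = -1: A + B = -1.
From T(1) = -6: -4A + 7B = -6.
Solving: A = - \frac{1}{11}, B = - \frac{10}{11}.
So T(n) = - \frac{\left(-4\right)^{n}}{11} - \frac{10 \cdot 7^{n}}{11}.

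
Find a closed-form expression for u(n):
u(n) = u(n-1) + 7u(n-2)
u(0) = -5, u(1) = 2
Characteristic equation: x² - x - 7 = 0.
Discriminant Δ = (1)² + 4·(7) = 29.
Roots r₁,₂ = (1 ± √29)/2, so r₁ = \frac{1}{2} + \frac{\sqrt{29}}{2}, r₂ = \frac{1}{2} - \frac{\sqrt{29}}{2}.
General solution: u(n) = A·r₁^n + B·r₂^n.
From the initial conditions, A + B = -5 and r₁A + r₂B = 2.
Since r₁ - r₂ = √29: A = (2 - (-5)r₂)/√29 = - \frac{5}{2} + \frac{9 \sqrt{29}}{58}, and B = -5 - A = - \frac{5}{2} - \frac{9 \sqrt{29}}{58}.
So u(n) = \left(- \frac{5}{2} + \frac{9 \sqrt{29}}{58}\right)\left(\frac{1}{2} + \frac{\sqrt{29}}{2}\right)^n + \left(- \frac{5}{2} - \frac{9 \sqrt{29}}{58}\right)\left(\frac{1}{2} - \frac{\sqrt{29}}{2}\right)^n.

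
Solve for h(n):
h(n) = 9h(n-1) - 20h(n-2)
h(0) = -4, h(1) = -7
Characteristic equation: x² - 9x + 20 = 0, which factors as (x - (5))(x - (4)) = 0.
Roots r₁ = 5, r₂ = 4 (distinct).
General solution: h(n) = A·(5)^n + B·(4)^n.
From h(0) = -4: A + B = -4.
From h(1) = -7: 5A + 4B = -7.
Solving: A = 9, B = -13.
So h(n) = - 13 \cdot 4^{n} + 9 \cdot 5^{n}.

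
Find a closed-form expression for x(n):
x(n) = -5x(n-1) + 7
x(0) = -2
First-order linear non-homogeneous.
Homogeneous solution: x_h(n) = A·(-5)^n.
Try constant particular solution x_p = K: K = -5K + 7 ⇒ K = \frac{7}{6}.
General: x(n) = A·(-5)^n + \frac{7}{6}.
Apply x(0) = -2: A + \frac{7}{6} = -2 ⇒ A = - \frac{19}{6}.
So x(n) = \frac{7}{6} - \frac{19 \left(-5\right)^{n}}{6}.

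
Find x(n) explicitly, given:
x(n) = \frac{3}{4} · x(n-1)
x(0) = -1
Pure geometric recurrence with ratio \frac{3}{4}.
By induction x(n) = x(0) · (\frac{3}{4})^n = - \left(\frac{3}{4}\right)^{n}.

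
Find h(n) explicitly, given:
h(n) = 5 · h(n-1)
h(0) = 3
Pure geometric recurrence with ratio 5.
By induction h(n) = h(0) · (5)^n = 3 \cdot 5^{n}.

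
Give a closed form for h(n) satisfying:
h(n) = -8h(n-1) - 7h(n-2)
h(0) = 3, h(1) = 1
Characteristic equation: x² + 8x + 7 = 0, which factors as (x - (-1))(x - (-7)) = 0.
Roots r₁ = -1, r₂ = -7 (distinct).
General solution: h(n) = A·(-1)^n + B·(-7)^n.
From h(0) = 3: A + B = 3.
From h(1) = 1: -A - 7B = 1.
Solving: A = \frac{11}{3}, B = - \frac{2}{3}.
So h(n) = \frac{11 \left(-1\right)^{n}}{3} - \frac{2 \left(-7\right)^{n}}{3}.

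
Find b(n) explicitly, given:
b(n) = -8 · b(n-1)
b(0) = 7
Pure geometric recurrence with ratio -8.
By induction b(n) = b(0) · (-8)^n = 7 \left(-8\right)^{n}.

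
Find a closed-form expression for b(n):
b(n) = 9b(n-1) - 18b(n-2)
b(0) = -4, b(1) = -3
Characteristic equation: x² - 9x + 18 = 0, which factors as (x - (6))(x - (3)) = 0.
Roots r₁ = 6, r₂ = 3 (distinct).
General solution: b(n) = A·(6)^n + B·(3)^n.
From b(0) = -4: A + B = -4.
From b(1) = -3: 6A + 3B = -3.
Solving: A = 3, B = -7.
So b(n) = - 7 \cdot 3^{n} + 3 \cdot 6^{n}.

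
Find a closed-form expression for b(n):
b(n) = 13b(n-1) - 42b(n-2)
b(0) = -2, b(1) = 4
Characteristic equation: x² - 13x + 42 = 0, which factors as (x - (6))(x - (7)) = 0.
Roots r₁ = 6, r₂ = 7 (distinct).
General solution: b(n) = A·(6)^n + B·(7)^n.
From b(0) = -2: A + B = -2.
From b(1) = 4: 6A + 7B = 4.
Solving: A = -18, B = 16.
So b(n) = - 18 \cdot 6^{n} + 16 \cdot 7^{n}.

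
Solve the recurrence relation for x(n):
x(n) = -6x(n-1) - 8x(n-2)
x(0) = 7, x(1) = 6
Characteristic equation: x² + 6x + 8 = 0, which factors as (x - (-4))(x - (-2)) = 0.
Roots r₁ = -4, r₂ = -2 (distinct).
General solution: x(n) = A·(-4)^n + B·(-2)^n.
From x(0) = 7: A + B = 7.
From x(1) = 6: -4A - 2B = 6.
Solving: A = -10, B = 17.
So x(n) = 17 \left(-2\right)^{n} - 10 \left(-4\right)^{n}.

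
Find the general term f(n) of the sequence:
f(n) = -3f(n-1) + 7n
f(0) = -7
First-order linear with linear forcing.
Homogeneous solution: f_h(n) = A·(-3)^n.
Try particular f_p(n) = pn + q. Substituting:
  pn + q = -3(p(n-1) + q) + 7n.
Matching the n-coefficient: p = -3p + 7 ⇒ p = \frac{7}{4}.
Matching constants: q = 3p - 3q ⇒ q = \frac{21}{16}.
General: f(n) = A·(-3)^n + \frac{7 n}{4} + \frac{21}{16}.
Apply f(0) = -7: A + \frac{21}{16} = -7 ⇒ A = - \frac{133}{16}.
So f(n) = - \frac{133 \left(-3\right)^{n}}{16} + \frac{7 n}{4} + \frac{21}{16}.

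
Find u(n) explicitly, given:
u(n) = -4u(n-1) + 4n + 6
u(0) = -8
First-order linear with linear forcing.
Homogeneous solution: u_h(n) = A·(-4)^n.
Try particular u_p(n) = pn + q. Substituting:
  pn + q = -4(p(n-1) + q) + 4n + 6.
Matching the n-coefficient: p = -4p + 4 ⇒ p = \frac{4}{5}.
Matching constants: q = 4p - 4q + 6 ⇒ q = \frac{46}{25}.
General: u(n) = A·(-4)^n + \frac{4 n}{5} + \frac{46}{25}.
Apply u(0) = -8: A + \frac{46}{25} = -8 ⇒ A = - \frac{246}{25}.
So u(n) = - \frac{246 \left(-4\right)^{n}}{25} + \frac{4 n}{5} + \frac{46}{25}.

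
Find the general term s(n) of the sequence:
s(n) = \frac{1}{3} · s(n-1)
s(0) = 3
Pure geometric recurrence with ratio \frac{1}{3}.
By induction s(n) = s(0) · (\frac{1}{3})^n = 3 \cdot 3^{- n}.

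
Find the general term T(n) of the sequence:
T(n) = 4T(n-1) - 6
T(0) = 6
First-order linear non-homogeneous.
Homogeneous solution: T_h(n) = A·(4)^n.
Try constant particular solution T_p = K: K = 4K - 6 ⇒ K = 2.
General: T(n) = A·(4)^n + 2.
Apply T(0) = 6: A + 2 = 6 ⇒ A = 4.
So T(n) = 4 \cdot 4^{n} + 2.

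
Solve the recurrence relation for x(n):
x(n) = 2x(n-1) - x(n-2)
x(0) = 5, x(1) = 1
Characteristic equation: x² - 2x + 1 = 0, which is (x - (1))².
Repeated root r = 1.
General solution: x(n) = (A + Bn)·(1)^n.
From x(0) = 5: A = 5.
From x(1) = 1: (A + B)·(1) = 1 ⇒ B = -4.
So x(n) = \left(5 - 4 n\right) \cdot (1)^n.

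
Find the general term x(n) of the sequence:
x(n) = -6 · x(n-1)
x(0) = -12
Pure geometric recurrence with ratio -6.
By induction x(n) = x(0) · (-6)^n = - 12 \left(-6\right)^{n}.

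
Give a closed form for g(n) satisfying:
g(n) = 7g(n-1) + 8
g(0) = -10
First-order linear non-homogeneous.
Homogeneous solution: g_h(n) = A·(7)^n.
Try constant particular solution g_p = K: K = 7K + 8 ⇒ K = - \frac{4}{3}.
General: g(n) = A·(7)^n - \frac{4}{3}.
Apply g(0) = -10: A - \frac{4}{3} = -10 ⇒ A = - \frac{26}{3}.
So g(n) = - \frac{26 \cdot 7^{n}}{3} - \frac{4}{3}.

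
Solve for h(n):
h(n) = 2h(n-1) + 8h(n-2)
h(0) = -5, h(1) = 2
Characteristic equation: x² - 2x - 8 = 0, which factors as (x - (-2))(x - (4)) = 0.
Roots r₁ = -2, r₂ = 4 (distinct).
General solution: h(n) = A·(-2)^n + B·(4)^n.
From h(0) = -5: A + B = -5.
From h(1) = 2: -2A + 4B = 2.
Solving: A = - \frac{11}{3}, B = - \frac{4}{3}.
So h(n) = - \frac{11 \left(-2\right)^{n}}{3} - \frac{4 \cdot 4^{n}}{3}.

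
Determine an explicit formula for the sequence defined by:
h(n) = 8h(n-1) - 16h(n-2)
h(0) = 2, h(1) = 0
Characteristic equation: x² - 8x + 16 = 0, which is (x - (4))².
Repeated root r = 4.
General solution: h(n) = (A + Bn)·(4)^n.
From h(0) = 2: A = 2.
From h(1) = 0: (A + B)·(4) = 0 ⇒ B = -2.
So h(n) = \left(2 - 2 n\right) \cdot (4)^n.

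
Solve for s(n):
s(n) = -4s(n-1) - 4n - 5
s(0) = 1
First-order linear with linear forcing.
Homogeneous solution: s_h(n) = A·(-4)^n.
Try particular s_p(n) = pn + q. Substituting:
  pn + q = -4(p(n-1) + q) - 4n - 5.
Matching the n-coefficient: p = -4p - 4 ⇒ p = - \frac{4}{5}.
Matching constants: q = 4p - 4q - 5 ⇒ q = - \frac{41}{25}.
General: s(n) = A·(-4)^n - \frac{4 n}{5} - \frac{41}{25}.
Apply s(0) = 1: A - \frac{41}{25} = 1 ⇒ A = \frac{66}{25}.
So s(n) = \frac{66 \left(-4\right)^{n}}{25} - \frac{4 n}{5} - \frac{41}{25}.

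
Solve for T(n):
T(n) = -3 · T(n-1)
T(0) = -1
Pure geometric recurrence with ratio -3.
By induction T(n) = T(0) · (-3)^n = - \left(-3\right)^{n}.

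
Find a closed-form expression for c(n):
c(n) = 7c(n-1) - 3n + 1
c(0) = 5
First-order linear with linear forcing.
Homogeneous solution: c_h(n) = A·(7)^n.
Try particular c_p(n) = pn + q. Substituting:
  pn + q = 7(p(n-1) + q) - 3n + 1.
Matching the n-coefficient: p = 7p - 3 ⇒ p = \frac{1}{2}.
Matching constants: q = -7p + 7q + 1 ⇒ q = \frac{5}{12}.
General: c(n) = A·(7)^n + \frac{n}{2} + \frac{5}{12}.
Apply c(0) = 5: A + \frac{5}{12} = 5 ⇒ A = \frac{55}{12}.
So c(n) = \frac{55 \cdot 7^{n}}{12} + \frac{n}{2} + \frac{5}{12}.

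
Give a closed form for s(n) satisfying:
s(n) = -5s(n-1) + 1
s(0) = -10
First-order linear non-homogeneous.
Homogeneous solution: s_h(n) = A·(-5)^n.
Try constant particular solution s_p = K: K = -5K + 1 ⇒ K = \frac{1}{6}.
General: s(n) = A·(-5)^n + \frac{1}{6}.
Apply s(0) = -10: A + \frac{1}{6} = -10 ⇒ A = - \frac{61}{6}.
So s(n) = \frac{1}{6} - \frac{61 \left(-5\right)^{n}}{6}.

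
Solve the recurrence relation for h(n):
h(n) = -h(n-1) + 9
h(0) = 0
First-order linear non-homogeneous.
Homogeneous solution: h_h(n) = A·(-1)^n.
Try constant particular solution h_p = K: K = -K + 9 ⇒ K = \frac{9}{2}.
General: h(n) = A·(-1)^n + \frac{9}{2}.
Apply h(0) = 0: A + \frac{9}{2} = 0 ⇒ A = - \frac{9}{2}.
So h(n) = \frac{9}{2} - \frac{9 \left(-1\right)^{n}}{2}.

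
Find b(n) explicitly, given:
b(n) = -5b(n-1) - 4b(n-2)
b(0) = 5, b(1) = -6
Characteristic equation: x² + 5x + 4 = 0, which factors as (x - (-1))(x - (-4)) = 0.
Roots r₁ = -1, r₂ = -4 (distinct).
General solution: b(n) = A·(-1)^n + B·(-4)^n.
From b(0) = 5: A + B = 5.
From b(1) = -6: -A - 4B = -6.
Solving: A = \frac{14}{3}, B = \frac{1}{3}.
So b(n) = \frac{14 \left(-1\right)^{n}}{3} + \frac{\left(-4\right)^{n}}{3}.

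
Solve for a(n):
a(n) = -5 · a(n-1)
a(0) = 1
Pure geometric recurrence with ratio -5.
By induction a(n) = a(0) · (-5)^n = \left(-5\right)^{n}.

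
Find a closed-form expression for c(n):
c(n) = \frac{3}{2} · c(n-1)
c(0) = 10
Pure geometric recurrence with ratio \frac{3}{2}.
By induction c(n) = c(0) · (\frac{3}{2})^n = 10 \left(\frac{3}{2}\right)^{n}.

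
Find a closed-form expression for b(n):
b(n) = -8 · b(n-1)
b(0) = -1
Pure geometric recurrence with ratio -8.
By induction b(n) = b(0) · (-8)^n = - \left(-8\right)^{n}.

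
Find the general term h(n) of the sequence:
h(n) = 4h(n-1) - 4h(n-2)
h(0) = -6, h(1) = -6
Characteristic equation: x² - 4x + 4 = 0, which is (x - (2))².
Repeated root r = 2.
General solution: h(n) = (A + Bn)·(2)^n.
From h(0) = -6: A = -6.
From h(1) = -6: (A + B)·(2) = -6 ⇒ B = 3.
So h(n) = \left(3 n - 6\right) \cdot (2)^n.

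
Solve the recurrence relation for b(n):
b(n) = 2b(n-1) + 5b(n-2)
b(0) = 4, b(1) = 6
Characteristic equation: x² - 2x - 5 = 0.
Discriminant Δ = (2)² + 4·(5) = 24.
Roots r₁,₂ = (2 ± √24)/2, so r₁ = 1 + \sqrt{6}, r₂ = 1 - \sqrt{6}.
General solution: b(n) = A·r₁^n + B·r₂^n.
From the initial conditions, A + B = 4 and r₁A + r₂B = 6.
Since r₁ - r₂ = √24: A = (6 - (4)r₂)/√24 = \frac{\sqrt{6}}{6} + 2, and B = 4 - A = 2 - \frac{\sqrt{6}}{6}.
So b(n) = \left(\frac{\sqrt{6}}{6} + 2\right)\left(1 + \sqrt{6}\right)^n + \left(2 - \frac{\sqrt{6}}{6}\right)\left(1 - \sqrt{6}\right)^n.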